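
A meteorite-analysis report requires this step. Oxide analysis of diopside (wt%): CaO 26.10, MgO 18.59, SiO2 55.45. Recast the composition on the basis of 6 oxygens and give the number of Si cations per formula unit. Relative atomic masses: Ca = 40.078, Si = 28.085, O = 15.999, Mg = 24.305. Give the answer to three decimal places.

26.10 wt% CaO ÷ 56.077 g/mol = 0.46543 mol, giving 0.46543 Ca and 0.46543 O.
18.59 wt% MgO ÷ 40.304 g/mol = 0.46124 mol, giving 0.46124 Mg and 0.46124 O.
55.45 wt% SiO2 ÷ 60.083 g/mol = 0.92289 mol, giving 0.92289 Si and 1.84578 O.
Oxygen sums to 2.77245; scaling by 6/2.77245 = 2.16415 puts the formula on 6 O.
Si: 0.92289 × 2.16415 = 1.997 atoms per formula unit.

1.997 Si apfu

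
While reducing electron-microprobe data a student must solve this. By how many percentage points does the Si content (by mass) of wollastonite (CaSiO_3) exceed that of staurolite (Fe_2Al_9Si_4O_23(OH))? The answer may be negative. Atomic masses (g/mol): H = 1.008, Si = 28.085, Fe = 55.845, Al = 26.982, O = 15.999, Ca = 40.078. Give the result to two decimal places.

Si in CaSiO_3: molar mass 116.160 g/mol; 1×28.085 = 28.085 g → 24.18 wt%.
Si in Fe_2Al_9Si_4O_23(OH): molar mass 851.852 g/mol; 4×28.085 = 112.340 g → 13.19 wt%.
Difference = 24.18 − 13.19 = 10.99 percentage points.

10.99 percentage points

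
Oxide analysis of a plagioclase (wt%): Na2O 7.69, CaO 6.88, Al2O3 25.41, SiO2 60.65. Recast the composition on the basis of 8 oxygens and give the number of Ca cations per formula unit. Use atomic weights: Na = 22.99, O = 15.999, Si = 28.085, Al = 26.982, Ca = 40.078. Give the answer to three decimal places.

0.326 Ca apfu

7.69 wt% Na2O ÷ 61.979 g/mol = 0.12407 mol, giving 0.24814 Na and 0.12407 O.
6.88 wt% CaO ÷ 56.077 g/mol = 0.12269 mol, giving 0.12269 Ca and 0.12269 O.
25.41 wt% Al2O3 ÷ 101.961 g/mol = 0.24921 mol, giving 0.49842 Al and 0.74763 O.
60.65 wt% SiO2 ÷ 60.083 g/mol = 1.00944 mol, giving 1.00944 Si and 2.01888 O.
Oxygen sums to 3.01327; scaling by 8/3.01327 = 2.65492 puts the formula on 8 O.
Ca: 0.12269 × 2.65492 = 0.326 atoms per formula unit.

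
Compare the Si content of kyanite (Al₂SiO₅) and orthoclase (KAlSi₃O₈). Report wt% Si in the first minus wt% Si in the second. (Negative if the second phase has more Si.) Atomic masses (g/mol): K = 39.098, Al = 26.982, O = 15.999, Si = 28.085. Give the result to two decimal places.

M(Al₂SiO₅) = 162.044 g/mol, so wt% Si = 28.085/162.044 × 100 = 17.33%.
M(KAlSi₃O₈) = 278.327 g/mol, so wt% Si = 84.255/278.327 × 100 = 30.27%.
17.33 − 30.27 = -12.94 pp.

-12.94 percentage points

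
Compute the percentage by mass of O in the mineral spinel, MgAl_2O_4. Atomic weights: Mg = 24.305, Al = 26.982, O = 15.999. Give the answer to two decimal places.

44.98 mass %

Formula mass = 1*24.305 + 2*26.982 + 4*15.999 = 142.265 g/mol, of which 63.996 g is O.
So O makes up 63.996/142.265 = 0.4498 of the mass, i.e. 44.98%.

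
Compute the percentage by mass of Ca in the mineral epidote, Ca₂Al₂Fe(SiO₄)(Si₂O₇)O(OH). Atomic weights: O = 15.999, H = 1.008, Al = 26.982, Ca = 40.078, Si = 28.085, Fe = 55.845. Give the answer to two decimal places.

16.59 mass %

Molar mass of Ca₂Al₂Fe(SiO₄)(Si₂O₇)O(OH): 2*40.078 + 2*26.982 + 1*55.845 + 3*28.085 + 13*15.999 + 1*1.008 = 483.215 g/mol.
Mass of Ca per formula unit: 2 × 40.078 = 80.156 g.
Weight fraction Ca = 80.156 / 483.215 = 0.1659.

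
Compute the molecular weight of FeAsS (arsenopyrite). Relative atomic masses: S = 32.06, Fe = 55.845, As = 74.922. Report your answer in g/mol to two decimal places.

162.83 g/mol

The formula mass is the sum 1·55.845 + 1·74.922 + 1·32.06.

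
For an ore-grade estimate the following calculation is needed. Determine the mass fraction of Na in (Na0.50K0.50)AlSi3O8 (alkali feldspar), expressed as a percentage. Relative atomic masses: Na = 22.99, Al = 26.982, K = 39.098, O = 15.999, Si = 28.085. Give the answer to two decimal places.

Formula mass = 0.50*22.99 + 0.50*39.098 + 1*26.982 + 3*28.085 + 8*15.999 = 270.273 g/mol, of which 11.495 g is Na.
So Na makes up 11.495/270.273 = 0.0425 of the mass, i.e. 4.25%.

4.25 wt%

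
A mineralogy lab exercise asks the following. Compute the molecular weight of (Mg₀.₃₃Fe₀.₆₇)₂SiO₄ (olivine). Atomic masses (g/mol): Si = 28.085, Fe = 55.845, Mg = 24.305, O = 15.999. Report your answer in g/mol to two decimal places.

182.95 g/mol

M = 0.66(24.305) + 1.34(55.845) + 1(28.085) + 4(15.999)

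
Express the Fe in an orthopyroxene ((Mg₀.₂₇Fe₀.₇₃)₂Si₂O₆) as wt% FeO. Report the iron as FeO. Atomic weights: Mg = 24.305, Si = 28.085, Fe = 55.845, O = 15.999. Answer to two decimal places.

Formula mass = 246.822 g/mol.
1.46 Fe → 1.4600 mol FeO per formula unit; M(FeO) = 71.844, so FeO mass = 104.892 g.
104.892/246.822 × 100 = 42.50 wt%.

42.50 wt%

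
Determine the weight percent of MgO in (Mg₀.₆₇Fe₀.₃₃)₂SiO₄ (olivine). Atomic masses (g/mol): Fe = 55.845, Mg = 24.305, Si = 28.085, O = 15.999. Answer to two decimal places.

Formula mass = 161.507 g/mol.
1.34 Mg → 1.3400 mol MgO per formula unit; M(MgO) = 40.304, so MgO mass = 54.007 g.
54.007/161.507 × 100 = 33.44 wt%.

33.44 wt%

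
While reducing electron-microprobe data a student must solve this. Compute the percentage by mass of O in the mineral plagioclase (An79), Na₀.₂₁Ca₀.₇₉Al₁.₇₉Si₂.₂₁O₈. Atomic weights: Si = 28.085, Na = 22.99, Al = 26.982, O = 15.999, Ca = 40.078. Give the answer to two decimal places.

Molar mass of Na₀.₂₁Ca₀.₇₉Al₁.₇₉Si₂.₂₁O₈: 0.21·22.99 + 0.79·40.078 + 1.79·26.982 + 2.21·28.085 + 8·15.999 = 274.847 g/mol.
Mass of O per formula unit: 8 × 15.999 = 127.992 g.
Weight fraction O = 127.992 / 274.847 = 0.4657.

46.57 wt%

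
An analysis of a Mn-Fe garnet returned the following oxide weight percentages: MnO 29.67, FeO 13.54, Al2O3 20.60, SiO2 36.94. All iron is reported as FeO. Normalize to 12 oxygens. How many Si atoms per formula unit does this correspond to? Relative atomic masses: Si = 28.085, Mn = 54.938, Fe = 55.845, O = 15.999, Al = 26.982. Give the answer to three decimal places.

3.021 Si apfu

29.67 wt% MnO ÷ 70.937 g/mol = 0.41826 mol, giving 0.41826 Mn and 0.41826 O.
13.54 wt% FeO ÷ 71.844 g/mol = 0.18846 mol, giving 0.18846 Fe and 0.18846 O.
20.60 wt% Al2O3 ÷ 101.961 g/mol = 0.20204 mol, giving 0.40408 Al and 0.60612 O.
36.94 wt% SiO2 ÷ 60.083 g/mol = 0.61482 mol, giving 0.61482 Si and 1.22964 O.
Oxygen sums to 2.44248; scaling by 12/2.44248 = 4.91304 puts the formula on 12 O.
Si: 0.61482 × 4.91304 = 3.021 atoms per formula unit.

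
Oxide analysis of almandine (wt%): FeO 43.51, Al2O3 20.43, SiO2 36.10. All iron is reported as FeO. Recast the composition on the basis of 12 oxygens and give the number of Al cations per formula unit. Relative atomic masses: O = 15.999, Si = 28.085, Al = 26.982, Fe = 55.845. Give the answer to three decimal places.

1.997 Al apfu

FeO (M=71.844): mol = 0.60562; Fe = 0.60562, O = 0.60562.
Al2O3 (M=101.961): mol = 0.20037; Al = 0.40074, O = 0.60111.
SiO2 (M=60.083): mol = 0.60084; Si = 0.60084, O = 1.20168.
ΣO = 2.40841; factor = 12/ΣO = 4.98254.
Al apfu = 0.40074 × 4.98254 = 1.997.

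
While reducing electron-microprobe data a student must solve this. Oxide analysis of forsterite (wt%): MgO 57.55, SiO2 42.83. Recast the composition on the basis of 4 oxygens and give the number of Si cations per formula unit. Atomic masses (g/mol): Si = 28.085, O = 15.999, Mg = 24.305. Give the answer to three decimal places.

0.999 Si apfu

MgO (M=40.304): mol = 1.42790; Mg = 1.42790, O = 1.42790.
SiO2 (M=60.083): mol = 0.71285; Si = 0.71285, O = 1.42570.
ΣO = 2.85360; factor = 4/ΣO = 1.40174.
Si apfu = 0.71285 × 1.40174 = 0.999.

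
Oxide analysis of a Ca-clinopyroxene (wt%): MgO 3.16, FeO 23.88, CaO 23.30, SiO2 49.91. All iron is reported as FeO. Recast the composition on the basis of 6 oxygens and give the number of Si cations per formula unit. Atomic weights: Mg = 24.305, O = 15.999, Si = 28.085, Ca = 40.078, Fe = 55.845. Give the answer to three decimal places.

MgO: 3.16/40.304 = 0.07840 mol → 0.07840 mol Mg, 0.07840 mol O.
FeO: 23.88/71.844 = 0.33239 mol → 0.33239 mol Fe, 0.33239 mol O.
CaO: 23.30/56.077 = 0.41550 mol → 0.41550 mol Ca, 0.41550 mol O.
SiO2: 49.91/60.083 = 0.83068 mol → 0.83068 mol Si, 1.66136 mol O.
Total oxygen = 2.48765 mol. Normalization factor = 6/2.48765 = 2.41191.
Si per 6 O = 0.83068 × 2.41191 = 2.004.

2.004 Si apfu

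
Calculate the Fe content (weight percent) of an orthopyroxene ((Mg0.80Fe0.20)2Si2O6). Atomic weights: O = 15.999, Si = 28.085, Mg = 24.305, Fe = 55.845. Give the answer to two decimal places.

10.47 weight percent

M((Mg0.80Fe0.20)2Si2O6) = 213.390 g/mol.
Fe contributes 0.40 × 55.845 = 22.338 g per mole.
22.338/213.390 = 0.1047 → 10.47%.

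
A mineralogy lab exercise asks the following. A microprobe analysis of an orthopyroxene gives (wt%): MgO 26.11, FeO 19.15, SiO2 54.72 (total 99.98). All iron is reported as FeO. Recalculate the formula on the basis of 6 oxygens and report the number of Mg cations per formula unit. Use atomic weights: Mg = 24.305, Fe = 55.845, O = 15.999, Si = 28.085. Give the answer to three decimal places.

MgO: 26.11/40.304 = 0.64783 mol → 0.64783 mol Mg, 0.64783 mol O.
FeO: 19.15/71.844 = 0.26655 mol → 0.26655 mol Fe, 0.26655 mol O.
SiO2: 54.72/60.083 = 0.91074 mol → 0.91074 mol Si, 1.82148 mol O.
Total oxygen = 2.73586 mol. Normalization factor = 6/2.73586 = 2.19309.
Mg per 6 O = 0.64783 × 2.19309 = 1.421.

1.421 Mg apfu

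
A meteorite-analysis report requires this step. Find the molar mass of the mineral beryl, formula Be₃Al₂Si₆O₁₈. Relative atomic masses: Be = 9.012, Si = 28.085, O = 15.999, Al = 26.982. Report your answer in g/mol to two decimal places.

Be: 3 × 9.012 = 27.0360
Al: 2 × 26.982 = 53.9640
Si: 6 × 28.085 = 168.5100
O: 18 × 15.999 = 287.9820
Summing the contributions gives the formula mass.

537.49 g/mol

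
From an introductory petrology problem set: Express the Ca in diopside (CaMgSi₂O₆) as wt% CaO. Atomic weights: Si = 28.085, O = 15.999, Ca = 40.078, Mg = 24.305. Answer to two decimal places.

M(CaMgSi₂O₆) = 216.547 g/mol; M(CaO) = 56.077 g/mol.
Moles CaO per formula unit = 1 Ca ÷ 1 = 1.0000.
CaO fraction = (1.0000 × 56.077) / 216.547 = 56.077/216.547 = 0.2590.

25.90 wt%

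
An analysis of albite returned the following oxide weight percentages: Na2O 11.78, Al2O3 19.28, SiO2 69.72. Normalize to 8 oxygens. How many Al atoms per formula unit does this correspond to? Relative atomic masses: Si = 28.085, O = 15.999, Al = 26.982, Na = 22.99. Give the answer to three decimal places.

0.983 Al apfu

Na2O (M=61.979): mol = 0.19006; Na = 0.38012, O = 0.19006.
Al2O3 (M=101.961): mol = 0.18909; Al = 0.37818, O = 0.56727.
SiO2 (M=60.083): mol = 1.16039; Si = 1.16039, O = 2.32078.
ΣO = 3.07811; factor = 8/ΣO = 2.59900.
Al apfu = 0.37818 × 2.59900 = 0.983.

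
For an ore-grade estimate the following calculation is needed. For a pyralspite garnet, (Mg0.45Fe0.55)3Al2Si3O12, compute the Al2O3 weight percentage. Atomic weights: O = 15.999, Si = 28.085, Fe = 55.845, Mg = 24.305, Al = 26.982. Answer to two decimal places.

M((Mg0.45Fe0.55)3Al2Si3O12) = 455.163 g/mol; M(Al2O3) = 101.961 g/mol.
Moles Al2O3 per formula unit = 2 Al ÷ 2 = 1.0000.
Al2O3 fraction = (1.0000 × 101.961) / 455.163 = 101.961/455.163 = 0.2240.

22.40 wt%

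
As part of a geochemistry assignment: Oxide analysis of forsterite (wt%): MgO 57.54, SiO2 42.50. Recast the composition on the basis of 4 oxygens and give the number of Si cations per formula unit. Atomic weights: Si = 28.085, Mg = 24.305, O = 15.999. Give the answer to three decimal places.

MgO (M=40.304): mol = 1.42765; Mg = 1.42765, O = 1.42765.
SiO2 (M=60.083): mol = 0.70735; Si = 0.70735, O = 1.41470.
ΣO = 2.84235; factor = 4/ΣO = 1.40729.
Si apfu = 0.70735 × 1.40729 = 0.995.

0.995 Si apfu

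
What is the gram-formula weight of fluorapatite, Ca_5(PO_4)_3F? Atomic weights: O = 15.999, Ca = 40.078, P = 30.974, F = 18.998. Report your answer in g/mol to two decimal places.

Ca: 5 × 40.078 = 200.3900
P: 3 × 30.974 = 92.9220
O: 12 × 15.999 = 191.9880
F: 1 × 18.998 = 18.9980
Summing the contributions gives the formula mass.

504.30 g/mol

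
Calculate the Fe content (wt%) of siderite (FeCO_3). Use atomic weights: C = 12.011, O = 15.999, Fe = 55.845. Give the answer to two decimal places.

48.20 wt%

Formula mass = 1·55.845 + 1·12.011 + 3·15.999 = 115.853 g/mol, of which 55.845 g is Fe.
So Fe makes up 55.845/115.853 = 0.4820 of the mass, i.e. 48.20%.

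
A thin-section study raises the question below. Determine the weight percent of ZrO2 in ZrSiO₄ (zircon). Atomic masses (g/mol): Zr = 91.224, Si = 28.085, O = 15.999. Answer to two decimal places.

M(ZrSiO₄) = 183.305 g/mol; M(ZrO2) = 123.222 g/mol.
Moles ZrO2 per formula unit = 1 Zr ÷ 1 = 1.0000.
ZrO2 fraction = (1.0000 × 123.222) / 183.305 = 123.222/183.305 = 0.6722.

67.22 wt%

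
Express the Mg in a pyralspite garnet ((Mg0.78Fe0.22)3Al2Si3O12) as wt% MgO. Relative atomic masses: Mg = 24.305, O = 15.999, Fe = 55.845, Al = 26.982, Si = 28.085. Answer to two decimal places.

M((Mg0.78Fe0.22)3Al2Si3O12) = 423.938 g/mol; M(MgO) = 40.304 g/mol.
Moles MgO per formula unit = 2.34 Mg ÷ 1 = 2.3400.
MgO fraction = (2.3400 × 40.304) / 423.938 = 94.311/423.938 = 0.2225.

22.25 wt%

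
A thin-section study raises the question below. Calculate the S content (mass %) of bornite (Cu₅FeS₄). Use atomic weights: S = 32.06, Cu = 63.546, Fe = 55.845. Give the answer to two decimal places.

25.56 mass %

M(Cu₅FeS₄) = 501.815 g/mol.
S contributes 4 × 32.06 = 128.240 g per mole.
128.240/501.815 = 0.2556 → 25.56%.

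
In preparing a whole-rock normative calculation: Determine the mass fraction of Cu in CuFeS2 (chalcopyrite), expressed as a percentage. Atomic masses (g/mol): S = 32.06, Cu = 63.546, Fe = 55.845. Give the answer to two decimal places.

34.63 wt%

Formula mass = 1×63.546 + 1×55.845 + 2×32.06 = 183.511 g/mol, of which 63.546 g is Cu.
So Cu makes up 63.546/183.511 = 0.3463 of the mass, i.e. 34.63%.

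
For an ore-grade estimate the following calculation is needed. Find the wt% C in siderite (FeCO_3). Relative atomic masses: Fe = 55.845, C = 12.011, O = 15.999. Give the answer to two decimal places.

10.37 mass %

M(FeCO_3) = 115.853 g/mol.
C contributes 1 × 12.011 = 12.011 g per mole.
12.011/115.853 = 0.1037 → 10.37%.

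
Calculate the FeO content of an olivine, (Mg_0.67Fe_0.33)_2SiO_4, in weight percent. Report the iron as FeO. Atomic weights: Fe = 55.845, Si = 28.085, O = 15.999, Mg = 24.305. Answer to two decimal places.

Formula mass = 161.507 g/mol.
0.66 Fe → 0.6600 mol FeO per formula unit; M(FeO) = 71.844, so FeO mass = 47.417 g.
47.417/161.507 × 100 = 29.36 wt%.

29.36 wt%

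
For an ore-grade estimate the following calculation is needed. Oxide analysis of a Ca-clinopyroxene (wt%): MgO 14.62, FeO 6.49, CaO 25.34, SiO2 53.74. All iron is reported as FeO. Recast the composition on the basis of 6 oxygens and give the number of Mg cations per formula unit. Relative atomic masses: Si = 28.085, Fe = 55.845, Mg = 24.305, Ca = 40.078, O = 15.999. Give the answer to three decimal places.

MgO: 14.62/40.304 = 0.36274 mol → 0.36274 mol Mg, 0.36274 mol O.
FeO: 6.49/71.844 = 0.09033 mol → 0.09033 mol Fe, 0.09033 mol O.
CaO: 25.34/56.077 = 0.45188 mol → 0.45188 mol Ca, 0.45188 mol O.
SiO2: 53.74/60.083 = 0.89443 mol → 0.89443 mol Si, 1.78886 mol O.
Total oxygen = 2.69381 mol. Normalization factor = 6/2.69381 = 2.22733.
Mg per 6 O = 0.36274 × 2.22733 = 0.808.

0.808 Mg apfu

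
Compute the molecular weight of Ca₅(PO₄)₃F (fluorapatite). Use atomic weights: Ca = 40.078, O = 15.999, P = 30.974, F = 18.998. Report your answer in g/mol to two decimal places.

M = 5(40.078) + 3(30.974) + 12(15.999) + 1(18.998)

504.30 g/mol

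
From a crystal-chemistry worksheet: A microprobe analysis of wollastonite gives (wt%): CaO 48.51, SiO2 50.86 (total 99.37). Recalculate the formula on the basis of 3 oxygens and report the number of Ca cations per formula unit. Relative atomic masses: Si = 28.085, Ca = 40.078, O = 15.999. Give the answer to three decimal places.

1.015 Ca apfu

CaO: 48.51/56.077 = 0.86506 mol → 0.86506 mol Ca, 0.86506 mol O.
SiO2: 50.86/60.083 = 0.84650 mol → 0.84650 mol Si, 1.69300 mol O.
Total oxygen = 2.55806 mol. Normalization factor = 3/2.55806 = 1.17276.
Ca per 3 O = 0.86506 × 1.17276 = 1.015.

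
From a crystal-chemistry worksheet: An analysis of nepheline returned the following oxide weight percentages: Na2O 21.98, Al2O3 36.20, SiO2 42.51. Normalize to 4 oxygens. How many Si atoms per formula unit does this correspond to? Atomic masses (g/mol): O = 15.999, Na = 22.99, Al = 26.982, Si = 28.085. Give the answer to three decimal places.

Na2O: 21.98/61.979 = 0.35464 mol → 0.70928 mol Na, 0.35464 mol O.
Al2O3: 36.20/101.961 = 0.35504 mol → 0.71008 mol Al, 1.06512 mol O.
SiO2: 42.51/60.083 = 0.70752 mol → 0.70752 mol Si, 1.41504 mol O.
Total oxygen = 2.83480 mol. Normalization factor = 4/2.83480 = 1.41103.
Si per 4 O = 0.70752 × 1.41103 = 0.998.

0.998 Si apfu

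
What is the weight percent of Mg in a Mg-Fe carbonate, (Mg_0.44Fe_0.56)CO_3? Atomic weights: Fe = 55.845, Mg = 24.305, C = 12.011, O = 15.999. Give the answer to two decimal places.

10.49 weight percent

Molar mass of (Mg_0.44Fe_0.56)CO_3: 0.44·24.305 + 0.56·55.845 + 1·12.011 + 3·15.999 = 101.975 g/mol.
Mass of Mg per formula unit: 0.44 × 24.305 = 10.694 g.
Weight fraction Mg = 10.694 / 101.975 = 0.1049.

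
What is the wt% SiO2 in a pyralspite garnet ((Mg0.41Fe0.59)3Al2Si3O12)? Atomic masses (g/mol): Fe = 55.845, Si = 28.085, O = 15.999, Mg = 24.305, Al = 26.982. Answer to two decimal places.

39.27 wt%

Molar mass of (Mg0.41Fe0.59)3Al2Si3O12 = 1.23·24.305 + 1.77·55.845 + 2·26.982 + 3·28.085 + 12·15.999 = 458.948 g/mol.
Each formula unit contains 3 Si, equivalent to 3/1 = 3.0000 mol SiO2.
M(SiO2) = 1×28.085 + 2×15.999 = 60.083 g/mol.
Mass of SiO2 per formula unit = 3.0000 × 60.083 = 180.249 g.
SiO2 wt% = 180.249 / 458.948 × 100 = 39.27%.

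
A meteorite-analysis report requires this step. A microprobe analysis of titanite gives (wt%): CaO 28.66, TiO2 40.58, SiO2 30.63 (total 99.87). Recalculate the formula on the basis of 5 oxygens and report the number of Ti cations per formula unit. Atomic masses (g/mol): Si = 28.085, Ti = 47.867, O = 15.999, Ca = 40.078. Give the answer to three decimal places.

0.998 Ti apfu

28.66 wt% CaO ÷ 56.077 g/mol = 0.51108 mol, giving 0.51108 Ca and 0.51108 O.
40.58 wt% TiO2 ÷ 79.865 g/mol = 0.50811 mol, giving 0.50811 Ti and 1.01622 O.
30.63 wt% SiO2 ÷ 60.083 g/mol = 0.50979 mol, giving 0.50979 Si and 1.01958 O.
Oxygen sums to 2.54688; scaling by 5/2.54688 = 1.96319 puts the formula on 5 O.
Ti: 0.50811 × 1.96319 = 0.998 atoms per formula unit.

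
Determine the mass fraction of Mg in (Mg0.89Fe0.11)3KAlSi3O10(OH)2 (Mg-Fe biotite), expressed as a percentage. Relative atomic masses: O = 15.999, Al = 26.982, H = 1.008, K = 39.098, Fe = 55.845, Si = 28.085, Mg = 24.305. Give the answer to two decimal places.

M((Mg0.89Fe0.11)3KAlSi3O10(OH)2) = 427.662 g/mol.
Mg contributes 2.67 × 24.305 = 64.894 g per mole.
64.894/427.662 = 0.1517 → 15.17%.

15.17 wt%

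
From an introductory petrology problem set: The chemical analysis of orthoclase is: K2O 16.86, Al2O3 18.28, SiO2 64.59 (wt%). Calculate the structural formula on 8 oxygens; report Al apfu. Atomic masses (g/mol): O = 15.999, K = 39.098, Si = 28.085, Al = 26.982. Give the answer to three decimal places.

K2O (M=94.195): mol = 0.17899; K = 0.35798, O = 0.17899.
Al2O3 (M=101.961): mol = 0.17928; Al = 0.35856, O = 0.53784.
SiO2 (M=60.083): mol = 1.07501; Si = 1.07501, O = 2.15002.
ΣO = 2.86685; factor = 8/ΣO = 2.79052.
Al apfu = 0.35856 × 2.79052 = 1.001.

1.001 Al apfu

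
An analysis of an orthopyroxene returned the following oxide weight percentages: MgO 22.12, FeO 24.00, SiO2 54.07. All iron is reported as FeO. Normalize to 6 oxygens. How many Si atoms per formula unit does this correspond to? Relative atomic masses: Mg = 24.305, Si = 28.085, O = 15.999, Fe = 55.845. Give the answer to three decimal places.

2.013 Si apfu

MgO: 22.12/40.304 = 0.54883 mol → 0.54883 mol Mg, 0.54883 mol O.
FeO: 24.00/71.844 = 0.33406 mol → 0.33406 mol Fe, 0.33406 mol O.
SiO2: 54.07/60.083 = 0.89992 mol → 0.89992 mol Si, 1.79984 mol O.
Total oxygen = 2.68273 mol. Normalization factor = 6/2.68273 = 2.23653.
Si per 6 O = 0.89992 × 2.23653 = 2.013.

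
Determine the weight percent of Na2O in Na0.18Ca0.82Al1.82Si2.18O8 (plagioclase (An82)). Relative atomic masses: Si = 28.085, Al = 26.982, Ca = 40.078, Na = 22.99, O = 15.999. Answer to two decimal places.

2.03 wt%

Formula mass = 275.327 g/mol.
0.18 Na → 0.0900 mol Na2O per formula unit; M(Na2O) = 61.979, so Na2O mass = 5.578 g.
5.578/275.327 × 100 = 2.03 wt%.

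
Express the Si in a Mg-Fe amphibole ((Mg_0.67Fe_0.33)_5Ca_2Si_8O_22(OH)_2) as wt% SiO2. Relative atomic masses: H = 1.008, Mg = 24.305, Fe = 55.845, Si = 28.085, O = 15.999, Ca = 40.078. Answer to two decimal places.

55.61 wt%

M((Mg_0.67Fe_0.33)_5Ca_2Si_8O_22(OH)_2) = 864.394 g/mol; M(SiO2) = 60.083 g/mol.
Moles SiO2 per formula unit = 8 Si ÷ 1 = 8.0000.
SiO2 fraction = (8.0000 × 60.083) / 864.394 = 480.664/864.394 = 0.5561.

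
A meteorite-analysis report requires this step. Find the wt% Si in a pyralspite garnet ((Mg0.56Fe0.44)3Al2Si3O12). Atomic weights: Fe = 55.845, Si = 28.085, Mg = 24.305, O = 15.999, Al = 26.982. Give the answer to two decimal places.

M((Mg0.56Fe0.44)3Al2Si3O12) = 444.755 g/mol.
Si contributes 3 × 28.085 = 84.255 g per mole.
84.255/444.755 = 0.1894 → 18.94%.

18.94 weight percent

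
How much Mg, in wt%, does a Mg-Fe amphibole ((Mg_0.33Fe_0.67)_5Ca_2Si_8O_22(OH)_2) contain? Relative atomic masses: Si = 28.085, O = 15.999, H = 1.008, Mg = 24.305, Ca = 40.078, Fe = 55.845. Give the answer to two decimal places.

M((Mg_0.33Fe_0.67)_5Ca_2Si_8O_22(OH)_2) = 918.012 g/mol.
Mg contributes 1.65 × 24.305 = 40.103 g per mole.
40.103/918.012 = 0.0437 → 4.37%.

4.37 wt%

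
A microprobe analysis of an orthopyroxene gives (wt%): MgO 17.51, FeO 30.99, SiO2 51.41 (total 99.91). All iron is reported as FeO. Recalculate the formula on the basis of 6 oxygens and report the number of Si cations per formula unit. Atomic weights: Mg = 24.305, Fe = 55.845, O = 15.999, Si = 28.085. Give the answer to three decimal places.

1.992 Si apfu

17.51 wt% MgO ÷ 40.304 g/mol = 0.43445 mol, giving 0.43445 Mg and 0.43445 O.
30.99 wt% FeO ÷ 71.844 g/mol = 0.43135 mol, giving 0.43135 Fe and 0.43135 O.
51.41 wt% SiO2 ÷ 60.083 g/mol = 0.85565 mol, giving 0.85565 Si and 1.71130 O.
Oxygen sums to 2.57710; scaling by 6/2.57710 = 2.32820 puts the formula on 6 O.
Si: 0.85565 × 2.32820 = 1.992 atoms per formula unit.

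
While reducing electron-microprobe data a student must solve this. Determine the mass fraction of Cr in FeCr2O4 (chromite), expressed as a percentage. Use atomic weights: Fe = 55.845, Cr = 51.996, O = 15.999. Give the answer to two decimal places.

Formula mass = 1×55.845 + 2×51.996 + 4×15.999 = 223.833 g/mol, of which 103.992 g is Cr.
So Cr makes up 103.992/223.833 = 0.4646 of the mass, i.e. 46.46%.

46.46 mass %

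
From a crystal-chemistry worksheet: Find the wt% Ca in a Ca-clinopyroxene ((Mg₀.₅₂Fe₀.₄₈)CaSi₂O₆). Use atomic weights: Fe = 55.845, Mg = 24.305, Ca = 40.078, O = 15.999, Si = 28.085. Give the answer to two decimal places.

17.30 wt%

M((Mg₀.₅₂Fe₀.₄₈)CaSi₂O₆) = 231.686 g/mol.
Ca contributes 1 × 40.078 = 40.078 g per mole.
40.078/231.686 = 0.1730 → 17.30%.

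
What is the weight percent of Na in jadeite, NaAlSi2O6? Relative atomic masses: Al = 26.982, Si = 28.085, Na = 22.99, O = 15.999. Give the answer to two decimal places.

11.37 wt%

M(NaAlSi2O6) = 202.136 g/mol.
Na contributes 1 × 22.99 = 22.990 g per mole.
22.990/202.136 = 0.1137 → 11.37%.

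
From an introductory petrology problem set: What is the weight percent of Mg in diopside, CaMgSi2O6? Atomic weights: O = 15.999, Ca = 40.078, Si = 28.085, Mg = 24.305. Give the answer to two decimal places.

11.22 wt%

Molar mass of CaMgSi2O6: 1*40.078 + 1*24.305 + 2*28.085 + 6*15.999 = 216.547 g/mol.
Mass of Mg per formula unit: 1 × 24.305 = 24.305 g.
Weight fraction Mg = 24.305 / 216.547 = 0.1122.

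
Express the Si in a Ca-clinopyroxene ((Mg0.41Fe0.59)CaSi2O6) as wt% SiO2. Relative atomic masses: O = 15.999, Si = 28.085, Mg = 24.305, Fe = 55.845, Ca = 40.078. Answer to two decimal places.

51.10 wt%

Formula mass = 235.156 g/mol.
2 Si → 2.0000 mol SiO2 per formula unit; M(SiO2) = 60.083, so SiO2 mass = 120.166 g.
120.166/235.156 × 100 = 51.10 wt%.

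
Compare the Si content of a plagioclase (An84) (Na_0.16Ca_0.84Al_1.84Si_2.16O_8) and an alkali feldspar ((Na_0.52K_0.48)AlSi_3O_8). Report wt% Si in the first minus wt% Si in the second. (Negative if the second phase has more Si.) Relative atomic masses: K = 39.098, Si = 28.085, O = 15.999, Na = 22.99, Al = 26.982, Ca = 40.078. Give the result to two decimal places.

-9.20 percentage points

First mineral: 60.664 g Si in 275.646 g formula = 22.01 wt% Si.
Second mineral: 84.255 g Si in 269.951 g formula = 31.21 wt% Si.
22.01% − 31.21% gives a difference of -9.20 percentage points.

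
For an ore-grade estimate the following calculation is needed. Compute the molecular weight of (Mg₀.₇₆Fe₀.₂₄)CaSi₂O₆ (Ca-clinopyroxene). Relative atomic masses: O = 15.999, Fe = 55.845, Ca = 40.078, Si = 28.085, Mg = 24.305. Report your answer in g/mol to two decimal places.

224.12 g/mol

M = 0.76×24.305 + 0.24×55.845 + 1×40.078 + 2×28.085 + 6×15.999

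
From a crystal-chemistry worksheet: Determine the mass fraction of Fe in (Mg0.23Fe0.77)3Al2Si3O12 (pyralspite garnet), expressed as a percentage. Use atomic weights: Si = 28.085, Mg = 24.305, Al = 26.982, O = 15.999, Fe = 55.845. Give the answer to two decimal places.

Formula mass = 0.69*24.305 + 2.31*55.845 + 2*26.982 + 3*28.085 + 12*15.999 = 475.979 g/mol, of which 129.002 g is Fe.
So Fe makes up 129.002/475.979 = 0.2710 of the mass, i.e. 27.10%.

27.10 mass %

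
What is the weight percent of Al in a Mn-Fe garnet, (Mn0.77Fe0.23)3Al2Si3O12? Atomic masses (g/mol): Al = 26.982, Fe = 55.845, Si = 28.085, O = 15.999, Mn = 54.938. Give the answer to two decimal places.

Molar mass of (Mn0.77Fe0.23)3Al2Si3O12: 2.31×54.938 + 0.69×55.845 + 2×26.982 + 3×28.085 + 12×15.999 = 495.647 g/mol.
Mass of Al per formula unit: 2 × 26.982 = 53.964 g.
Weight fraction Al = 53.964 / 495.647 = 0.1089.

10.89 mass %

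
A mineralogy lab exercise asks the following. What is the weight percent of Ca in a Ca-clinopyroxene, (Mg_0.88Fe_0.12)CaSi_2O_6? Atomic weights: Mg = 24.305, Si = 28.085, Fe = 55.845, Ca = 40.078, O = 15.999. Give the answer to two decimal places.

Molar mass of (Mg_0.88Fe_0.12)CaSi_2O_6: 0.88*24.305 + 0.12*55.845 + 1*40.078 + 2*28.085 + 6*15.999 = 220.332 g/mol.
Mass of Ca per formula unit: 1 × 40.078 = 40.078 g.
Weight fraction Ca = 40.078 / 220.332 = 0.1819.

18.19 mass %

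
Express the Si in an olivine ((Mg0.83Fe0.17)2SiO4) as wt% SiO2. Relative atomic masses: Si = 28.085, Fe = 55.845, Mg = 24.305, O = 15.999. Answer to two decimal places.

39.68 wt%

Formula mass = 151.415 g/mol.
1 Si → 1.0000 mol SiO2 per formula unit; M(SiO2) = 60.083, so SiO2 mass = 60.083 g.
60.083/151.415 × 100 = 39.68 wt%.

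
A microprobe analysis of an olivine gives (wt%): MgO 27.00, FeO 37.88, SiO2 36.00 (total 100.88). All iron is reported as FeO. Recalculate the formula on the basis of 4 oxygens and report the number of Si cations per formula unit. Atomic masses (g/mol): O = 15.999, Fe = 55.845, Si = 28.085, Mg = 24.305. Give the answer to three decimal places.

27.00 wt% MgO ÷ 40.304 g/mol = 0.66991 mol, giving 0.66991 Mg and 0.66991 O.
37.88 wt% FeO ÷ 71.844 g/mol = 0.52725 mol, giving 0.52725 Fe and 0.52725 O.
36.00 wt% SiO2 ÷ 60.083 g/mol = 0.59917 mol, giving 0.59917 Si and 1.19834 O.
Oxygen sums to 2.39550; scaling by 4/2.39550 = 1.66980 puts the formula on 4 O.
Si: 0.59917 × 1.66980 = 1.000 atoms per formula unit.

1.000 Si apfu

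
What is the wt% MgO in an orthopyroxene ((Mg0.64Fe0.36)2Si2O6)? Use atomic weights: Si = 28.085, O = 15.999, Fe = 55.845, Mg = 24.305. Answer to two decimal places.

23.08 wt%

Formula mass = 223.483 g/mol.
1.28 Mg → 1.2800 mol MgO per formula unit; M(MgO) = 40.304, so MgO mass = 51.589 g.
51.589/223.483 × 100 = 23.08 wt%.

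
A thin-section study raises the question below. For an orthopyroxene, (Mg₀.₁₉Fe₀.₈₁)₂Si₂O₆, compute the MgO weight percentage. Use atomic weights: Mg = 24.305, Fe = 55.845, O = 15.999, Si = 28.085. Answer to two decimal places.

6.08 wt%

Formula mass = 251.869 g/mol.
0.38 Mg → 0.3800 mol MgO per formula unit; M(MgO) = 40.304, so MgO mass = 15.316 g.
15.316/251.869 × 100 = 6.08 wt%.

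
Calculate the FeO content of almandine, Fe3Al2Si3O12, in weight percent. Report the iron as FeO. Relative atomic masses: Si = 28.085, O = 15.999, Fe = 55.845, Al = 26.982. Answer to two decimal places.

43.30 wt%

Formula mass = 497.742 g/mol.
3 Fe → 3.0000 mol FeO per formula unit; M(FeO) = 71.844, so FeO mass = 215.532 g.
215.532/497.742 × 100 = 43.30 wt%.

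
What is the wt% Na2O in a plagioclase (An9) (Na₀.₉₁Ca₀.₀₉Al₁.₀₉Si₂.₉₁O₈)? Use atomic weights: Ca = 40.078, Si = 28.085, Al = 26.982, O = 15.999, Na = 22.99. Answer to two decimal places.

M(Na₀.₉₁Ca₀.₀₉Al₁.₀₉Si₂.₉₁O₈) = 263.658 g/mol; M(Na2O) = 61.979 g/mol.
Moles Na2O per formula unit = 0.91 Na ÷ 2 = 0.4550.
Na2O fraction = (0.4550 × 61.979) / 263.658 = 28.200/263.658 = 0.1070.

10.70 wt%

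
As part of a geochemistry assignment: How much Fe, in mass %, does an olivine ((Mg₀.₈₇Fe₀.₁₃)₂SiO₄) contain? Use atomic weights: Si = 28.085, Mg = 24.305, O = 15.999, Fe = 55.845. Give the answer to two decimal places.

Formula mass = 1.74·24.305 + 0.26·55.845 + 1·28.085 + 4·15.999 = 148.891 g/mol, of which 14.520 g is Fe.
So Fe makes up 14.520/148.891 = 0.0975 of the mass, i.e. 9.75%.

9.75 mass %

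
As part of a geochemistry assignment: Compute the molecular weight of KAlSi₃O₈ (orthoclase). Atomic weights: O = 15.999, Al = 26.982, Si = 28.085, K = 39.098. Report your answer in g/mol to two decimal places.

278.33 g/mol

The formula mass is the sum 1·39.098 + 1·26.982 + 3·28.085 + 8·15.999.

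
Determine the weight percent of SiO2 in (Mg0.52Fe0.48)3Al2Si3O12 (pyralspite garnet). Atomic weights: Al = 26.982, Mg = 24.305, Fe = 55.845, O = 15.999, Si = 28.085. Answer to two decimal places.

Formula mass = 448.540 g/mol.
3 Si → 3.0000 mol SiO2 per formula unit; M(SiO2) = 60.083, so SiO2 mass = 180.249 g.
180.249/448.540 × 100 = 40.19 wt%.

40.19 wt%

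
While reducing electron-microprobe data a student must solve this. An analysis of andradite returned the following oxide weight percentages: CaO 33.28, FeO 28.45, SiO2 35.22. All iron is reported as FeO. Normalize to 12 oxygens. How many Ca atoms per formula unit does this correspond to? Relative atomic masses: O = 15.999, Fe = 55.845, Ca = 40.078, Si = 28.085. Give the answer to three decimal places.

3.294 Ca apfu

33.28 wt% CaO ÷ 56.077 g/mol = 0.59347 mol, giving 0.59347 Ca and 0.59347 O.
28.45 wt% FeO ÷ 71.844 g/mol = 0.39600 mol, giving 0.39600 Fe and 0.39600 O.
35.22 wt% SiO2 ÷ 60.083 g/mol = 0.58619 mol, giving 0.58619 Si and 1.17238 O.
Oxygen sums to 2.16185; scaling by 12/2.16185 = 5.55080 puts the formula on 12 O.
Ca: 0.59347 × 5.55080 = 3.294 atoms per formula unit.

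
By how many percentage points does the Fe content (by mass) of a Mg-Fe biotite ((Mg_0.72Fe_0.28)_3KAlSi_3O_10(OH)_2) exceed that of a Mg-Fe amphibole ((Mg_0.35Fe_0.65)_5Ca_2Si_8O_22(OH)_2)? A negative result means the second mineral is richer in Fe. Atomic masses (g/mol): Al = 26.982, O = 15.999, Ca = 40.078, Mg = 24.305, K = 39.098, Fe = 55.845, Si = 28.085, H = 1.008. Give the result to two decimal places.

M((Mg_0.72Fe_0.28)_3KAlSi_3O_10(OH)_2) = 443.748 g/mol, so wt% Fe = 46.910/443.748 × 100 = 10.57%.
M((Mg_0.35Fe_0.65)_5Ca_2Si_8O_22(OH)_2) = 914.858 g/mol, so wt% Fe = 181.496/914.858 × 100 = 19.84%.
10.57 − 19.84 = -9.27 pp.

-9.27 percentage points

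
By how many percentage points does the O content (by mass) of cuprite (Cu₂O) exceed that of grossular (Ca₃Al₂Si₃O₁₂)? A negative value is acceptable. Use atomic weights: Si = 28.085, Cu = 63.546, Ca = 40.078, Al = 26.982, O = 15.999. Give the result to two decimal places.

O in Cu₂O: molar mass 143.091 g/mol; 1×15.999 = 15.999 g → 11.18 wt%.
O in Ca₃Al₂Si₃O₁₂: molar mass 450.441 g/mol; 12×15.999 = 191.988 g → 42.62 wt%.
Difference = 11.18 − 42.62 = -31.44 percentage points.

-31.44 percentage points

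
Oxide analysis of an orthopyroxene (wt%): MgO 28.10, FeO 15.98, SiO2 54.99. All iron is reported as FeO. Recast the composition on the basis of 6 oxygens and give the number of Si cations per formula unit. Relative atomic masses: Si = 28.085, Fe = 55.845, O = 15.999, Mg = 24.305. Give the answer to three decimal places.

MgO (M=40.304): mol = 0.69720; Mg = 0.69720, O = 0.69720.
FeO (M=71.844): mol = 0.22243; Fe = 0.22243, O = 0.22243.
SiO2 (M=60.083): mol = 0.91523; Si = 0.91523, O = 1.83046.
ΣO = 2.75009; factor = 6/ΣO = 2.18175.
Si apfu = 0.91523 × 2.18175 = 1.997.

1.997 Si apfu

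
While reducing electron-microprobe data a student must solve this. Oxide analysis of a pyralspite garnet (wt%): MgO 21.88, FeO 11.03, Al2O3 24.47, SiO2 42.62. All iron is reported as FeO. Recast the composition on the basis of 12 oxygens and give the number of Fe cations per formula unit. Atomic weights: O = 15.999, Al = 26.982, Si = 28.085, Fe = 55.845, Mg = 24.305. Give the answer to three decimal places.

0.650 Fe apfu

21.88 wt% MgO ÷ 40.304 g/mol = 0.54287 mol, giving 0.54287 Mg and 0.54287 O.
11.03 wt% FeO ÷ 71.844 g/mol = 0.15353 mol, giving 0.15353 Fe and 0.15353 O.
24.47 wt% Al2O3 ÷ 101.961 g/mol = 0.23999 mol, giving 0.47998 Al and 0.71997 O.
42.62 wt% SiO2 ÷ 60.083 g/mol = 0.70935 mol, giving 0.70935 Si and 1.41870 O.
Oxygen sums to 2.83507; scaling by 12/2.83507 = 4.23270 puts the formula on 12 O.
Fe: 0.15353 × 4.23270 = 0.650 atoms per formula unit.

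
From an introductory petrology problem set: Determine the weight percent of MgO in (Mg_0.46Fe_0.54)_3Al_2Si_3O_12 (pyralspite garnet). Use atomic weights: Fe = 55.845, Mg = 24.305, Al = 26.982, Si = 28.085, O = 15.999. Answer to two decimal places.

M((Mg_0.46Fe_0.54)_3Al_2Si_3O_12) = 454.217 g/mol; M(MgO) = 40.304 g/mol.
Moles MgO per formula unit = 1.38 Mg ÷ 1 = 1.3800.
MgO fraction = (1.3800 × 40.304) / 454.217 = 55.620/454.217 = 0.1225.

12.25 wt%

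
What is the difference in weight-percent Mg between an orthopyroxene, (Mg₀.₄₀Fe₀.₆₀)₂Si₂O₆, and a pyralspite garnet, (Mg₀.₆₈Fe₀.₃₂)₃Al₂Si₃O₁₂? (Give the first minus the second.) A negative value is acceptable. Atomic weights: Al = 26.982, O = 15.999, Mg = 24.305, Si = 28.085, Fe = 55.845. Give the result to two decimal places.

-3.29 percentage points

M((Mg₀.₄₀Fe₀.₆₀)₂Si₂O₆) = 238.622 g/mol, so wt% Mg = 19.444/238.622 × 100 = 8.15%.
M((Mg₀.₆₈Fe₀.₃₂)₃Al₂Si₃O₁₂) = 433.400 g/mol, so wt% Mg = 49.582/433.400 × 100 = 11.44%.
8.15 − 11.44 = -3.29 pp.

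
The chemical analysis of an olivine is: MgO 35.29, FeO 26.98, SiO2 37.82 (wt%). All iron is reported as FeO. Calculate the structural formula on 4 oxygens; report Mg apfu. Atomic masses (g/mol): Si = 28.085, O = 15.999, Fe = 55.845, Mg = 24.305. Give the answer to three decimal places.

35.29 wt% MgO ÷ 40.304 g/mol = 0.87560 mol, giving 0.87560 Mg and 0.87560 O.
26.98 wt% FeO ÷ 71.844 g/mol = 0.37554 mol, giving 0.37554 Fe and 0.37554 O.
37.82 wt% SiO2 ÷ 60.083 g/mol = 0.62946 mol, giving 0.62946 Si and 1.25892 O.
Oxygen sums to 2.51006; scaling by 4/2.51006 = 1.59359 puts the formula on 4 O.
Mg: 0.87560 × 1.59359 = 1.395 atoms per formula unit.

1.395 Mg apfu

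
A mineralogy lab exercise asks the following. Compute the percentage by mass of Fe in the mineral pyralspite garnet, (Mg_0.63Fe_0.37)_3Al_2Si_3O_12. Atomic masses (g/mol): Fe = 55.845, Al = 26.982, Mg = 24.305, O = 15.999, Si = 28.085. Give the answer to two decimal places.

14.15 weight percent

M((Mg_0.63Fe_0.37)_3Al_2Si_3O_12) = 438.131 g/mol.
Fe contributes 1.11 × 55.845 = 61.988 g per mole.
61.988/438.131 = 0.1415 → 14.15%.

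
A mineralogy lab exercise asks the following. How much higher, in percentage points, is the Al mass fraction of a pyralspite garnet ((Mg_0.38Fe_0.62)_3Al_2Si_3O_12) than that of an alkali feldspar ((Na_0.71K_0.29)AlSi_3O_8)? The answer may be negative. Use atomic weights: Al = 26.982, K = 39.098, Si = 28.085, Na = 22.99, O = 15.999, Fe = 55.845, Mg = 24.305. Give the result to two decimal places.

First mineral: 53.964 g Al in 461.786 g formula = 11.69 wt% Al.
Second mineral: 26.982 g Al in 266.890 g formula = 10.11 wt% Al.
11.69% − 10.11% gives a difference of 1.58 percentage points.

1.58 percentage points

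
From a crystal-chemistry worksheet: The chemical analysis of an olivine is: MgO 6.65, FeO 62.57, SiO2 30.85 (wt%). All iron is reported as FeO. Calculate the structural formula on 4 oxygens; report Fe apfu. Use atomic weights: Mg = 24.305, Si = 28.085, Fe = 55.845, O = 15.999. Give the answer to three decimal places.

1.689 Fe apfu

MgO (M=40.304): mol = 0.16500; Mg = 0.16500, O = 0.16500.
FeO (M=71.844): mol = 0.87091; Fe = 0.87091, O = 0.87091.
SiO2 (M=60.083): mol = 0.51346; Si = 0.51346, O = 1.02692.
ΣO = 2.06283; factor = 4/ΣO = 1.93908.
Fe apfu = 0.87091 × 1.93908 = 1.689.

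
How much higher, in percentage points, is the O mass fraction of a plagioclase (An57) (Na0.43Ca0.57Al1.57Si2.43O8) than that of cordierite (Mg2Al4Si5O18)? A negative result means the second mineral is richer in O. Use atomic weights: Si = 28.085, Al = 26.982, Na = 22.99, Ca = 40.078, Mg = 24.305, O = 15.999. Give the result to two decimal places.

-2.06 percentage points

O in Na0.43Ca0.57Al1.57Si2.43O8: molar mass 271.330 g/mol; 8×15.999 = 127.992 g → 47.17 wt%.
O in Mg2Al4Si5O18: molar mass 584.945 g/mol; 18×15.999 = 287.982 g → 49.23 wt%.
Difference = 47.17 − 49.23 = -2.06 percentage points.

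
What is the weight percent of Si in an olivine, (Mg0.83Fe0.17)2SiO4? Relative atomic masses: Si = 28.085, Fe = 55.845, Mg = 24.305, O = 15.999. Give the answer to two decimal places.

M((Mg0.83Fe0.17)2SiO4) = 151.415 g/mol.
Si contributes 1 × 28.085 = 28.085 g per mole.
28.085/151.415 = 0.1855 → 18.55%.

18.55 wt%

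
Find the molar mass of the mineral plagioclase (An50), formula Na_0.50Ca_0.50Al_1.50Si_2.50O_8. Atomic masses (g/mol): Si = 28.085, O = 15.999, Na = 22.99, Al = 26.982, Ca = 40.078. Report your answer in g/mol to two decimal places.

270.21 g/mol

M = 0.50(22.99) + 0.50(40.078) + 1.50(26.982) + 2.50(28.085) + 8(15.999)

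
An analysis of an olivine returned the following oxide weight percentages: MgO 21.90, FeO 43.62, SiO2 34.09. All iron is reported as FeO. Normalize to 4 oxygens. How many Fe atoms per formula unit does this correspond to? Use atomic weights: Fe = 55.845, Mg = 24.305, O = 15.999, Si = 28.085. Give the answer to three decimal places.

1.063 Fe apfu

MgO (M=40.304): mol = 0.54337; Mg = 0.54337, O = 0.54337.
FeO (M=71.844): mol = 0.60715; Fe = 0.60715, O = 0.60715.
SiO2 (M=60.083): mol = 0.56738; Si = 0.56738, O = 1.13476.
ΣO = 2.28528; factor = 4/ΣO = 1.75033.
Fe apfu = 0.60715 × 1.75033 = 1.063.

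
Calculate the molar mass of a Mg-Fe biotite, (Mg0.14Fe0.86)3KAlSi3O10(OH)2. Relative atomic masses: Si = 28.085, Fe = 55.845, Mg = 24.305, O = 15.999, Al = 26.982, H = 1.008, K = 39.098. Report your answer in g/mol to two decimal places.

498.63 g/mol

The formula mass is the sum 0.42(24.305) + 2.58(55.845) + 1(39.098) + 1(26.982) + 3(28.085) + 12(15.999) + 2(1.008).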